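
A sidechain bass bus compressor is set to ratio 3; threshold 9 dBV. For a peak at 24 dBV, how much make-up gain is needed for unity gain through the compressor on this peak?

10 dB

The peak compresses to 9 + 15/3 = 14 dBV.
To reach 24 dBV requires 24 − 14 = 10 dB of make-up.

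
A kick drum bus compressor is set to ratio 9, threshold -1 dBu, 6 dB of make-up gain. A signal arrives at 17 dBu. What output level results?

The input is 18 dB above the -1 dBu threshold.
The 18 dB excess becomes 2 dB after 9:1 reduction.
That puts the output at 1 dBu; make-up adds 6 dB, giving 7 dBu.

7 dBu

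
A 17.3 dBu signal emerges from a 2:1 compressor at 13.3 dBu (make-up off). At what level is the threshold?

9.3 dBu

Let T be the threshold. Output overshoot = (input overshoot)/R, so 13.3 − T = (17.3 − T)/2.
2·(13.3 − T) = 17.3 − T → 1·T = 26.6 − 17.3 = 9.3.
T = 9.3/1 = 9.3 dBu.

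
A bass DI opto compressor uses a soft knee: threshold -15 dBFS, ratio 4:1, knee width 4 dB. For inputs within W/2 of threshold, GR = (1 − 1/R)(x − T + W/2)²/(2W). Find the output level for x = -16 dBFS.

x − T + W/2 = -16 − (-15) + 2 = 1.
GR = (1 − 1/4) × 1² / 8 = 0.75 × 1 / 8 = 0.09375 dB.
Output = -16 − 0.09375 = -16.09375 dBFS.

-16.09375 dBFS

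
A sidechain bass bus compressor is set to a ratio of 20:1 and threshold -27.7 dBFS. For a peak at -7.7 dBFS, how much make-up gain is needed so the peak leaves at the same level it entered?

Overshoot 20 dB → 20/20 = 1 dB after compression, so the compressed level is -27.7 + 1 = -26.7 dBFS.
Make-up = target − compressed = -7.7 − (-26.7) = 19 dB.

19 dB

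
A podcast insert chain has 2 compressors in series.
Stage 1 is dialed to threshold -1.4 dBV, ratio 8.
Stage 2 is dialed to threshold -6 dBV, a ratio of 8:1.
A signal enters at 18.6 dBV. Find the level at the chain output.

Stage 1: 20 dB above -1.4 dBV, reduced 8:1 to 2.5 dB above → 1.1 dBV.
Stage 2: 1.1 dBV is 7.1 dB over -6 dBV; at 8:1 that becomes 0.8875 dB over, giving -5.1125 dBV.

-5.1125 dBV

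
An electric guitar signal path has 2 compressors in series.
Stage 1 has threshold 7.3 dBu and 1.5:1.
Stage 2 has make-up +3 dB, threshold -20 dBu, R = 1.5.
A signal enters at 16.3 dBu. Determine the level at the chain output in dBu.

5.2 dBu

Stage 1: 9 dB above 7.3 dBu, reduced 1.5:1 to 6 dB above → 13.3 dBu.
Stage 2: 33.3 dB above -20 dBu, reduced 1.5:1 to 22.2 dB above → 2.2 dBu; +3 dB make-up → 5.2 dBu.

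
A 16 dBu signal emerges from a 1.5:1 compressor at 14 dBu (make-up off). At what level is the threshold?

10 dBu

Gain reduction = 16 − 14 = 2 dB; output overshoot = GR / (R − 1) = 2 / 0.5 = 4 dB.
Threshold = output − output overshoot = 14 − 4 = 10 dBu.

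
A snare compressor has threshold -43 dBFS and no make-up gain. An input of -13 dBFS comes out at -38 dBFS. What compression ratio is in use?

Input overshoot = -13 − (-43) = 30 dB; output overshoot = -38 − (-43) = 5 dB.
Ratio = 30 / 5 = 6.

6:1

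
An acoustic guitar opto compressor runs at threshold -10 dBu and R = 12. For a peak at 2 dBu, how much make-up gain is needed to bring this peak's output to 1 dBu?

Overshoot 12 dB → 12/12 = 1 dB after compression, so the compressed level is -10 + 1 = -9 dBu.
Make-up = target − compressed = 1 − (-9) = 10 dB.

10 dB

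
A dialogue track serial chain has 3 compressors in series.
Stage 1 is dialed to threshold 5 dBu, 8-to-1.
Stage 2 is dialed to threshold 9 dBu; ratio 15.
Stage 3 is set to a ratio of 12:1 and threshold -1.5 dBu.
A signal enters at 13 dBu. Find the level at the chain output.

Stage 1: 8 dB above 5 dBu, reduced 8:1 to 1 dB above → 6 dBu.
Stage 2: 6 dBu ≤ 9 dBu, so stage 2 doesn't engage; output 6 dBu.
Stage 3: 7.5 dB above -1.5 dBu, reduced 12:1 to 0.625 dB above → -0.875 dBu.

-0.875 dBu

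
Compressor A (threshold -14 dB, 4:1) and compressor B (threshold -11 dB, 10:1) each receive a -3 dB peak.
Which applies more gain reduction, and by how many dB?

A: overshoot 11 dB → output overshoot 2.75 dB → GR 8.25 dB.
B: overshoot 8 dB → output overshoot 0.8 dB → GR 7.2 dB.
A applies 1.05 dB more gain reduction.

A, by 1.05 dB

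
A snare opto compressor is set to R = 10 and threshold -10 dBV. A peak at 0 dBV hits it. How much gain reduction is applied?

9 dB

0 dBV exceeds the threshold by 10 dB.
After 10:1 compression the overshoot becomes 10/10 = 1 dB.
So the signal is attenuated by 10 − 1 = 9 dB.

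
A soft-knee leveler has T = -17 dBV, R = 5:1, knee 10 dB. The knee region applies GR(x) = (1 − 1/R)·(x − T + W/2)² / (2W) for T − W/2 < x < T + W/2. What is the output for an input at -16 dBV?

x − T + W/2 = -16 − (-17) + 5 = 6.
GR = (1 − 1/5) × 6² / 20 = 0.8 × 36 / 20 = 1.44 dB.
Output = -16 − 1.44 = -17.44 dBV.

-17.44 dBV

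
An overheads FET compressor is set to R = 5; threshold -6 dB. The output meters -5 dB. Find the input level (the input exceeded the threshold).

That's 1 dB above the -6 dB threshold.
Input overshoot = R × output overshoot = 5 dB → input = -6 + 5 = -1 dB.

-1 dB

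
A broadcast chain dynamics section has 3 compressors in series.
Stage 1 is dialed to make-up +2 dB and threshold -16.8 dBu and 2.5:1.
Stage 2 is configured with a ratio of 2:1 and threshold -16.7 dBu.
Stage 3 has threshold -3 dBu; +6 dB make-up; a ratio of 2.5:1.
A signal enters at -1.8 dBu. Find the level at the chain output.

Stage 1: 15 dB above -16.8 dBu, reduced 2.5:1 to 6 dB above → -10.8 dBu; +2 dB make-up → -8.8 dBu.
Stage 2: 7.9 dB above -16.7 dBu, reduced 2:1 to 3.95 dB above → -12.75 dBu.
Stage 3: -12.75 dBu is at or below the -3 dBu threshold — no compression; make-up brings it to -6.75 dBu.

-6.75 dBu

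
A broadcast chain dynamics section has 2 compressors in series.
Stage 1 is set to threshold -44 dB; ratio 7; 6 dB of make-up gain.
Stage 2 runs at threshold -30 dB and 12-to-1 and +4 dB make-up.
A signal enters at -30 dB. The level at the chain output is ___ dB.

Stage 1: overshoot 14 dB → 14/7 = 2 dB → -42 dB; +6 dB make-up → -36 dB.
Stage 2: -36 dB is at or below the -30 dB threshold — no compression; make-up brings it to -32 dB.

-32 dB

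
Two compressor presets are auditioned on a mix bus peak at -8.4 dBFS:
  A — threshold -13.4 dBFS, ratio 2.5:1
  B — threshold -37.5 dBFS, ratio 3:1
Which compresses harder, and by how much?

B, by 16.4 dB

A: overshoot 5 dB → output overshoot 2 dB → GR 3 dB.
B: overshoot 29.1 dB → output overshoot 9.7 dB → GR 19.4 dB.
Difference: 16.4 dB in favour of B.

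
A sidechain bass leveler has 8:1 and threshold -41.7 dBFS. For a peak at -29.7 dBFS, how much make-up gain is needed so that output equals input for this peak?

Overshoot 12 dB → 12/8 = 1.5 dB after compression, so the compressed level is -41.7 + 1.5 = -40.2 dBFS.
Make-up = target − compressed = -29.7 − (-40.2) = 10.5 dB.

10.5 dB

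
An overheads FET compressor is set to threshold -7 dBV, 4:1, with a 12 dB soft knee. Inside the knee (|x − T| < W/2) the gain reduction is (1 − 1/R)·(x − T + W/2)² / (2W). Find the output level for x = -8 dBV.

-8.78125 dBV

x − T + W/2 = -8 − (-7) + 6 = 5.
GR = (1 − 1/4) × 5² / 24 = 0.75 × 25 / 24 = 0.78125 dB.
Output = -8 − 0.78125 = -8.78125 dBV.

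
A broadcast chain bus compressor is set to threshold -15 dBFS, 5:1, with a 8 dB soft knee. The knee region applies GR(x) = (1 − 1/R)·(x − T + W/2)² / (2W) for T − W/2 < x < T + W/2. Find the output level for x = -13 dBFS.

-14.8 dBFS

x − T + W/2 = -13 − (-15) + 4 = 6.
GR = (1 − 1/5) × 6² / 16 = 0.8 × 36 / 16 = 1.8 dB.
Output = -13 − 1.8 = -14.8 dBFS.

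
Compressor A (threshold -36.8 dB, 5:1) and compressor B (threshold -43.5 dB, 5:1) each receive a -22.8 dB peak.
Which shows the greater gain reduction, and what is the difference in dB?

A: overshoot 14 dB → output overshoot 2.8 dB → GR 11.2 dB.
B: overshoot 20.7 dB → output overshoot 4.14 dB → GR 16.56 dB.
Difference: 5.36 dB in favour of B.

B, by 5.36 dB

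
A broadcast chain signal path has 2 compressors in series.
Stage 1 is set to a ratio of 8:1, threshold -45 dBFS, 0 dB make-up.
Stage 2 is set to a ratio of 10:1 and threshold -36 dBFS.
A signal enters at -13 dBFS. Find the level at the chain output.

Stage 1: overshoot 32 dB → 32/8 = 4 dB → -41 dBFS.
Stage 2: -41 dBFS is at or below the -36 dBFS threshold — no compression; output -41 dBFS.

-41 dBFS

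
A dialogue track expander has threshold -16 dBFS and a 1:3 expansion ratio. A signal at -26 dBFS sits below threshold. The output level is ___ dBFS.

-46 dBFS

The input is 10 dB below the -16 dBFS threshold.
A 1:3 expander multiplies undershoot by 3: 10 × 3 = 30 dB below threshold.
Output = -16 − 30 = -46 dBFS.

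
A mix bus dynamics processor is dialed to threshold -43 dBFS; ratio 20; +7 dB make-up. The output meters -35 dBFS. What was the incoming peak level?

Stripping the +7 dB make-up gives -42 dBFS at the gain stage.
The compressed level sits -42 − (-43) = 1 dB over threshold.
Before 20:1 compression the overshoot was 1 × 20 = 20 dB, so input = -43 + 20 = -23 dBFS.

-23 dBFS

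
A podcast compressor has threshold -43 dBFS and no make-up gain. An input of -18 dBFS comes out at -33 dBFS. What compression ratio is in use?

Input overshoot = -18 − (-43) = 25 dB; output overshoot = -33 − (-43) = 10 dB.
Ratio = 25 / 10 = 2.5.

2.5:1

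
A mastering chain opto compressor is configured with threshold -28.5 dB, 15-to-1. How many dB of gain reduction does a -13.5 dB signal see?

Overshoot = -13.5 − (-28.5) = 15 dB.
A 15:1 ratio leaves 1 dB of that excess.
GR = overshoot in − overshoot out = 15 − 1 = 14 dB.

14 dB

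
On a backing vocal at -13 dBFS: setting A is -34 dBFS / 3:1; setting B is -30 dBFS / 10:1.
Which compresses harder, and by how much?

B, by 1.3 dB

A: GR = 21 − 21/3 = 14 dB.
B: GR = 17 − 17/10 = 15.3 dB.
B reduces 1.3 dB more.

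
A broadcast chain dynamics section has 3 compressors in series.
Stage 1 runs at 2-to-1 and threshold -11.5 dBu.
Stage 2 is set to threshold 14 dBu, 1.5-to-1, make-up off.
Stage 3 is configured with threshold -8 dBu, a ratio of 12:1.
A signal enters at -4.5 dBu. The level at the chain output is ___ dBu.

Stage 1: 7 dB above -11.5 dBu, reduced 2:1 to 3.5 dB above → -8 dBu.
Stage 2: -8 dBu ≤ 14 dBu, so stage 2 doesn't engage; output -8 dBu.
Stage 3: below threshold (-8 ≤ -8); passes unchanged; output -8 dBu.

-8 dBu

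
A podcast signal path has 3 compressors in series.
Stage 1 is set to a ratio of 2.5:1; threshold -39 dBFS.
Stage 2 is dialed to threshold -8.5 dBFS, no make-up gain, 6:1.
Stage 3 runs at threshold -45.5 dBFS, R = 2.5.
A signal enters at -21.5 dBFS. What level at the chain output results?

-40.1 dBFS

Stage 1: 17.5 dB above -39 dBFS, reduced 2.5:1 to 7 dB above → -32 dBFS.
Stage 2: -32 dBFS ≤ -8.5 dBFS, so stage 2 doesn't engage; output -32 dBFS.
Stage 3: 13.5 dB above -45.5 dBFS, reduced 2.5:1 to 5.4 dB above → -40.1 dBFS.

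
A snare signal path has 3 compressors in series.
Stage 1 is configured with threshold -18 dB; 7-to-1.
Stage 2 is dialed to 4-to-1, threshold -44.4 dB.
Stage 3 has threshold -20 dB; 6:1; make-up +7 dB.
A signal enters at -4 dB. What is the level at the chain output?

-30.3 dB

Stage 1: -4 dB is 14 dB over -18 dB; at 7:1 that becomes 2 dB over, giving -16 dB.
Stage 2: overshoot 28.4 dB → 28.4/4 = 7.1 dB → -37.3 dB.
Stage 3: -37.3 dB ≤ -20 dB, so stage 3 doesn't engage; make-up brings it to -30.3 dB.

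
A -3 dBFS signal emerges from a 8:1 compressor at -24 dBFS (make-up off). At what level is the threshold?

-27 dBFS

Input is 24 dB above T (since output overshoot × R = input overshoot: (-24 − T)·8 = -3 − T gives T = -27 dBFS).
Check: -27 + (-3 − (-27))/8 = -27 + 3 = -24 dBFS. ✓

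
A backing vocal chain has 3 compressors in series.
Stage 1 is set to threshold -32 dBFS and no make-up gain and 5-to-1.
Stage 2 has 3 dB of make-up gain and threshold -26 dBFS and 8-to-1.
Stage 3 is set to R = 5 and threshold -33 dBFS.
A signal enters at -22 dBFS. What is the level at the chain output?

-31.8 dBFS

Stage 1: 10 dB above -32 dBFS, reduced 5:1 to 2 dB above → -30 dBFS.
Stage 2: -30 dBFS ≤ -26 dBFS, so stage 2 doesn't engage; make-up brings it to -27 dBFS.
Stage 3: -27 dBFS is 6 dB over -33 dBFS; at 5:1 that becomes 1.2 dB over, giving -31.8 dBFS.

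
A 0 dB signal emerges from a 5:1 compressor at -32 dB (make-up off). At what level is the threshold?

Gain reduction = 0 − (-32) = 32 dB; output overshoot = GR / (R − 1) = 32 / 4 = 8 dB.
Threshold = output − output overshoot = -32 − 8 = -40 dB.

-40 dB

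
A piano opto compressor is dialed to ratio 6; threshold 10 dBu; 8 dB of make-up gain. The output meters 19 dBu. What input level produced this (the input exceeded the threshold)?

Before make-up, the level was 19 − 8 = 11 dBu.
That's 1 dB above the 10 dBu threshold.
Input overshoot = R × output overshoot = 6 dB → input = 10 + 6 = 16 dBu.

16 dBu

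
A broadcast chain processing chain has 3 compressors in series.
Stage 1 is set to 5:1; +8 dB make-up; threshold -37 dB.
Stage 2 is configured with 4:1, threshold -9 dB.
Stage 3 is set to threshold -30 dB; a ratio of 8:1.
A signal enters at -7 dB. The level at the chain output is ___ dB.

-29.125 dB

Stage 1: -7 dB is 30 dB over -37 dB; at 5:1 that becomes 6 dB over, giving -31 dB; +8 dB make-up → -23 dB.
Stage 2: -23 dB is at or below the -9 dB threshold — no compression; output -23 dB.
Stage 3: 7 dB above -30 dB, reduced 8:1 to 0.875 dB above → -29.125 dB.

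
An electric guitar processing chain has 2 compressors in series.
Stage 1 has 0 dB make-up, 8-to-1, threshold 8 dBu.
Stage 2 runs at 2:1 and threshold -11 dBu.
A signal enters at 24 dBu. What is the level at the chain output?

Stage 1: overshoot 16 dB → 16/8 = 2 dB → 10 dBu.
Stage 2: 21 dB above -11 dBu, reduced 2:1 to 10.5 dB above → -0.5 dBu.

-0.5 dBu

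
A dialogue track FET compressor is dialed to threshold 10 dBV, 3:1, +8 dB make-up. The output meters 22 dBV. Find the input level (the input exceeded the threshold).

Before make-up, the level was 22 − 8 = 14 dBV.
The compressed level sits 14 − 10 = 4 dB over threshold.
Before 3:1 compression the overshoot was 4 × 3 = 12 dB, so input = 10 + 12 = 22 dBV.

22 dBV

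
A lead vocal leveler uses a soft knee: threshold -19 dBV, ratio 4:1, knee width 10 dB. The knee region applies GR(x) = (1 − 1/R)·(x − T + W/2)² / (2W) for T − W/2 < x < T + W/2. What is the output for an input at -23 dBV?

-23.0375 dBV

x − T + W/2 = -23 − (-19) + 5 = 1.
GR = (1 − 1/4) × 1² / 20 = 0.75 × 1 / 20 = 0.0375 dB.
Output = -23 − 0.0375 = -23.0375 dBV.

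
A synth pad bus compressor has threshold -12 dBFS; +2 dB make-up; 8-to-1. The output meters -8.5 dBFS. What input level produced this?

Remove make-up: -8.5 − 2 = -10.5 dBFS.
Post-compression overshoot = -10.5 − (-12) = 1.5 dB.
Before 8:1 compression the overshoot was 1.5 × 8 = 12 dB, so input = -12 + 12 = 0 dBFS.

0 dBFS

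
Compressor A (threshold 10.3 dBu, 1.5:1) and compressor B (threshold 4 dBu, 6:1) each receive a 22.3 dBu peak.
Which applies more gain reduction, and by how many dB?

A: overshoot 12 dB → output overshoot 8 dB → GR 4 dB.
B: overshoot 18.3 dB → output overshoot 3.05 dB → GR 15.25 dB.
Difference: 11.25 dB in favour of B.

B, by 11.25 dB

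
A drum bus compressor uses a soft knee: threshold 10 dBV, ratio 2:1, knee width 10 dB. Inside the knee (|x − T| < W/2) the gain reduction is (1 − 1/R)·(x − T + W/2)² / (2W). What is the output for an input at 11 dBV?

x − T + W/2 = 11 − 10 + 5 = 6.
GR = (1 − 1/2) × 6² / 20 = 0.5 × 36 / 20 = 0.9 dB.
Output = 11 − 0.9 = 10.1 dBV.

10.1 dBV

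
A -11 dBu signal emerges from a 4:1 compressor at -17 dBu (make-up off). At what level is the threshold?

Let T be the threshold. Output overshoot = (input overshoot)/R, so -17 − T = (-11 − T)/4.
4·(-17 − T) = -11 − T → 3·T = -68 − (-11) = -57.
T = -57/3 = -19 dBu.

-19 dBu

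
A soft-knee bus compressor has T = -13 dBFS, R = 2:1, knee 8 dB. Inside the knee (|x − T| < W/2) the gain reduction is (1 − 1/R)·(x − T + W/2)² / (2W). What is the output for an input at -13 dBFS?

-13.5 dBFS

x − T + W/2 = -13 − (-13) + 4 = 4.
GR = (1 − 1/2) × 4² / 16 = 0.5 × 16 / 16 = 0.5 dB.
Output = -13 − 0.5 = -13.5 dBFS.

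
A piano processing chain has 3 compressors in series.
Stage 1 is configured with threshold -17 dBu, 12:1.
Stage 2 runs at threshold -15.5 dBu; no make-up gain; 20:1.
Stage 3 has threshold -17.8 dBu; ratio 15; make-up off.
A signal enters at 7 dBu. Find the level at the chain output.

-17.645 dBu

Stage 1: overshoot 24 dB → 24/12 = 2 dB → -15 dBu.
Stage 2: 0.5 dB above -15.5 dBu, reduced 20:1 to 0.025 dB above → -15.475 dBu.
Stage 3: 2.325 dB above -17.8 dBu, reduced 15:1 to 0.155 dB above → -17.645 dBu.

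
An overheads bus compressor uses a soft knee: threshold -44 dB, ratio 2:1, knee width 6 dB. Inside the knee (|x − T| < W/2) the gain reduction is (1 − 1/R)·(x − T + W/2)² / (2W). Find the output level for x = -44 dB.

-44.375 dB

x − T + W/2 = -44 − (-44) + 3 = 3.
GR = (1 − 1/2) × 3² / 12 = 0.5 × 9 / 12 = 0.375 dB.
Output = -44 − 0.375 = -44.375 dB.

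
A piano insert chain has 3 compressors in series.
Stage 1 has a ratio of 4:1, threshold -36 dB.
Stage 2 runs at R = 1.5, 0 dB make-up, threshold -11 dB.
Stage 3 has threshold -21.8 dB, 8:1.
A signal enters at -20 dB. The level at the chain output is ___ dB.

Stage 1: overshoot 16 dB → 16/4 = 4 dB → -32 dB.
Stage 2: -32 dB is at or below the -11 dB threshold — no compression; output -32 dB.
Stage 3: -32 dB ≤ -21.8 dB, so stage 3 doesn't engage; output -32 dB.

-32 dB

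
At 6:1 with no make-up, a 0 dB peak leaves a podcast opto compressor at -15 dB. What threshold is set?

Let T be the threshold. Output overshoot = (input overshoot)/R, so -15 − T = (0 − T)/6.
6·(-15 − T) = 0 − T → 5·T = -90 − 0 = -90.
T = -90/5 = -18 dB.

-18 dB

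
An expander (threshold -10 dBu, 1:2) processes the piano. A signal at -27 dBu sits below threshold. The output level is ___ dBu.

Undershoot = (-10) − (-27) = 17 dB.
At 1:2, that expands to 34 dB under threshold.
Output = -10 − 34 = -44 dBu.

-44 dBu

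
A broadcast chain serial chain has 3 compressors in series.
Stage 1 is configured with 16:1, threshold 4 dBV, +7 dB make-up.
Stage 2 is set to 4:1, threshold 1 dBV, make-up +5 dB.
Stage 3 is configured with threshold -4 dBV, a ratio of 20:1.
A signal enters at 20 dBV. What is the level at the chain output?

-3.3625 dBV

Stage 1: 16 dB above 4 dBV, reduced 16:1 to 1 dB above → 5 dBV; +7 dB make-up → 12 dBV.
Stage 2: 11 dB above 1 dBV, reduced 4:1 to 2.75 dB above → 3.75 dBV; +5 dB make-up → 8.75 dBV.
Stage 3: 8.75 dBV is 12.75 dB over -4 dBV; at 20:1 that becomes 0.6375 dB over, giving -3.3625 dBV.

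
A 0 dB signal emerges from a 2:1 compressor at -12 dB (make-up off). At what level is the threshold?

-24 dB

Let T be the threshold. Output overshoot = (input overshoot)/R, so -12 − T = (0 − T)/2.
2·(-12 − T) = 0 − T → 1·T = -24 − 0 = -24.
T = -24/1 = -24 dB.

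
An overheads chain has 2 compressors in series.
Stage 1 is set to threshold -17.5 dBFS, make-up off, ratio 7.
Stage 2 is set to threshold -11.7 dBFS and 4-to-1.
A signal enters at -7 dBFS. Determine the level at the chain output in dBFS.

-16 dBFS

Stage 1: -7 dBFS is 10.5 dB over -17.5 dBFS; at 7:1 that becomes 1.5 dB over, giving -16 dBFS.
Stage 2: below threshold (-16 ≤ -11.7); passes unchanged; output -16 dBFS.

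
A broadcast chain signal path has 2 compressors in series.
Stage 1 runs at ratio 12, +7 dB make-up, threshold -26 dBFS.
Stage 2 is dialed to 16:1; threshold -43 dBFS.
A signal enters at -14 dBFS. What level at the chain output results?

-41.4375 dBFS

Stage 1: 12 dB above -26 dBFS, reduced 12:1 to 1 dB above → -25 dBFS; +7 dB make-up → -18 dBFS.
Stage 2: overshoot 25 dB → 25/16 = 1.5625 dB → -41.4375 dBFS.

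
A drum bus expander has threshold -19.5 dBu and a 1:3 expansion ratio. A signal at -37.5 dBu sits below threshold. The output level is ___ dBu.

-73.5 dBu

Undershoot = (-19.5) − (-37.5) = 18 dB.
At 1:3, that expands to 54 dB under threshold.
Output = -19.5 − 54 = -73.5 dBu.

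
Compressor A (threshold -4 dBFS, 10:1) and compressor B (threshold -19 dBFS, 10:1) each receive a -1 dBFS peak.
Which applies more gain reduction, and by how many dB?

A: overshoot 3 dB → output overshoot 0.3 dB → GR 2.7 dB.
B: overshoot 18 dB → output overshoot 1.8 dB → GR 16.2 dB.
Difference: 13.5 dB in favour of B.

B, by 13.5 dB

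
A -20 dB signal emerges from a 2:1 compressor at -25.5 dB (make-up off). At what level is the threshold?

Let T be the threshold. Output overshoot = (input overshoot)/R, so -25.5 − T = (-20 − T)/2.
2·(-25.5 − T) = -20 − T → 1·T = -51 − (-20) = -31.
T = -31/1 = -31 dB.

-31 dB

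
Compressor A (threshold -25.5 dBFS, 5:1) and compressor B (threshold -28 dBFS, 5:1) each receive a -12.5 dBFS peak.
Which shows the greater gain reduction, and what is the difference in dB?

B, by 2 dB

A: GR = 13 − 13/5 = 10.4 dB.
B: GR = 15.5 − 15.5/5 = 12.4 dB.
Difference: 2 dB in favour of B.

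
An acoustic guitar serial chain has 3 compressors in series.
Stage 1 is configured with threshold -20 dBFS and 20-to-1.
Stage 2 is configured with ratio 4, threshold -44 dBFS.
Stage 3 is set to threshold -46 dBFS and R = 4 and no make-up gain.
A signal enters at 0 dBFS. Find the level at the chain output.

Stage 1: 20 dB above -20 dBFS, reduced 20:1 to 1 dB above → -19 dBFS.
Stage 2: overshoot 25 dB → 25/4 = 6.25 dB → -37.75 dBFS.
Stage 3: 8.25 dB above -46 dBFS, reduced 4:1 to 2.0625 dB above → -43.9375 dBFS.

-43.9375 dBFS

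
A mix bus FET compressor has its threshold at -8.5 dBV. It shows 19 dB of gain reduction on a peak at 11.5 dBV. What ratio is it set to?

Input overshoot = 11.5 − (-8.5) = 20 dB.
Output overshoot = 20 − 19 = 1 dB.
Ratio = input overshoot / output overshoot = 20 / 1 = 20.

20:1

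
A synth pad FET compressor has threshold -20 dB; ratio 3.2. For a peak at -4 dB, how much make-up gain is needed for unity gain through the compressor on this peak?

Overshoot 16 dB → 16/3.2 = 5 dB after compression, so the compressed level is -20 + 5 = -15 dB.
Make-up = target − compressed = -4 − (-15) = 11 dB.

11 dB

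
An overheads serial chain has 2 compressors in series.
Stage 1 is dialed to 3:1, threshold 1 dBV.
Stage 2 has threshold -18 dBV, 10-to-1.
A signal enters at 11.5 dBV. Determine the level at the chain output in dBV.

-15.75 dBV

Stage 1: overshoot 10.5 dB → 10.5/3 = 3.5 dB → 4.5 dBV.
Stage 2: 22.5 dB above -18 dBV, reduced 10:1 to 2.25 dB above → -15.75 dBV.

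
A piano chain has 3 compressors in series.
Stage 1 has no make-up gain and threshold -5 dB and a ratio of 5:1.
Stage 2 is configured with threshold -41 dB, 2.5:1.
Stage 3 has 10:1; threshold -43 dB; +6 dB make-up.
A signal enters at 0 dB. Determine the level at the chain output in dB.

Stage 1: 0 dB is 5 dB over -5 dB; at 5:1 that becomes 1 dB over, giving -4 dB.
Stage 2: -4 dB is 37 dB over -41 dB; at 2.5:1 that becomes 14.8 dB over, giving -26.2 dB.
Stage 3: -26.2 dB is 16.8 dB over -43 dB; at 10:1 that becomes 1.68 dB over, giving -41.32 dB; +6 dB make-up → -35.32 dB.

-35.32 dB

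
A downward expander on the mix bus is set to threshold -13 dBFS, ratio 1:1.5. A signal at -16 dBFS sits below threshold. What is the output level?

-17.5 dBFS

Undershoot = (-13) − (-16) = 3 dB.
At 1:1.5, that expands to 4.5 dB under threshold.
Output = -13 − 4.5 = -17.5 dBFS.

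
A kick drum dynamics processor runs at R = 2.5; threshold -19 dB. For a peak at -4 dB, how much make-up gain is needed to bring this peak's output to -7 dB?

6 dB

Without make-up, output = threshold + overshoot/2.5 = -19 + 6 = -13 dB.
Gap to target: 6 dB.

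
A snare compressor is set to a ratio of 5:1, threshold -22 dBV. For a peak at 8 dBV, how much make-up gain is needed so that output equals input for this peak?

Without make-up, output = threshold + overshoot/5 = -22 + 6 = -16 dBV.
Gap to target: 24 dB.

24 dB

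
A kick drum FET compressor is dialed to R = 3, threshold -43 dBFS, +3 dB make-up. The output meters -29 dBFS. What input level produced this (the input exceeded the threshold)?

-10 dBFS

Remove make-up: -29 − 3 = -32 dBFS.
The compressed level sits -32 − (-43) = 11 dB over threshold.
Input overshoot = R × output overshoot = 33 dB → input = -43 + 33 = -10 dBFS.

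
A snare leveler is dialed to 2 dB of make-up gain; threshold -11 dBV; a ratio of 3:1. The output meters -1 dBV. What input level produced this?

Before make-up, the level was -1 − 2 = -3 dBV.
The compressed level sits -3 − (-11) = 8 dB over threshold.
Before 3:1 compression the overshoot was 8 × 3 = 24 dB, so input = -11 + 24 = 13 dBV.

13 dBV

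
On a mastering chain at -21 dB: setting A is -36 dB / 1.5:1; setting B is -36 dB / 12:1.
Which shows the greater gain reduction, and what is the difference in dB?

A: GR = 15 − 15/1.5 = 5 dB.
B: GR = 15 − 15/12 = 13.75 dB.
B applies 8.75 dB more gain reduction.

B, by 8.75 dB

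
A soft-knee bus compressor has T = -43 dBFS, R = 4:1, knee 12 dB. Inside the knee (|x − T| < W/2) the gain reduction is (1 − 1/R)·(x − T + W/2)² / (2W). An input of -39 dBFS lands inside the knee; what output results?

x − T + W/2 = -39 − (-43) + 6 = 10.
GR = (1 − 1/4) × 10² / 24 = 0.75 × 100 / 24 = 3.125 dB.
Output = -39 − 3.125 = -42.125 dBFS.

-42.125 dBFS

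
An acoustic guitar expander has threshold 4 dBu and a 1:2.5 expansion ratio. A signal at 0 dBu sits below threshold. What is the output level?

-6 dBu

The input is 4 dB below the 4 dBu threshold.
A 1:2.5 expander multiplies undershoot by 2.5: 4 × 2.5 = 10 dB below threshold.
Output = 4 − 10 = -6 dBu.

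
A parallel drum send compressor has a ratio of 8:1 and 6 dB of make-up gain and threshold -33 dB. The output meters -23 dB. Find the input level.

Stripping the +6 dB make-up gives -29 dB at the gain stage.
Post-compression overshoot = -29 − (-33) = 4 dB.
Before 8:1 compression the overshoot was 4 × 8 = 32 dB, so input = -33 + 32 = -1 dB.

-1 dB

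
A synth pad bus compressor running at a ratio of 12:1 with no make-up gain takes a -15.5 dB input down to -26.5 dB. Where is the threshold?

-27.5 dB

Input is 12 dB above T (since output overshoot × R = input overshoot: (-26.5 − T)·12 = -15.5 − T gives T = -27.5 dB).
Check: -27.5 + (-15.5 − (-27.5))/12 = -27.5 + 1 = -26.5 dB. ✓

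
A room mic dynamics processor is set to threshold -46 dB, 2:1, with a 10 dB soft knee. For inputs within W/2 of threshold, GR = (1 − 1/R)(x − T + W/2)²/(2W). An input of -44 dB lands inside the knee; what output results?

-45.225 dB

x − T + W/2 = -44 − (-46) + 5 = 7.
GR = (1 − 1/2) × 7² / 20 = 0.5 × 49 / 20 = 1.225 dB.
Output = -44 − 1.225 = -45.225 dB.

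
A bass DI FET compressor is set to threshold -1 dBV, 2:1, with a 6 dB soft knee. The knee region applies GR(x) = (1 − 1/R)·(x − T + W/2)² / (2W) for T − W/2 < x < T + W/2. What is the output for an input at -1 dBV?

x − T + W/2 = -1 − (-1) + 3 = 3.
GR = (1 − 1/2) × 3² / 12 = 0.5 × 9 / 12 = 0.375 dB.
Output = -1 − 0.375 = -1.375 dBV.

-1.375 dBV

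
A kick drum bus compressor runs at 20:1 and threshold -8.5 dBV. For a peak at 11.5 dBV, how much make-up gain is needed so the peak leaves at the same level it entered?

Overshoot 20 dB → 20/20 = 1 dB after compression, so the compressed level is -8.5 + 1 = -7.5 dBV.
Make-up = target − compressed = 11.5 − (-7.5) = 19 dB.

19 dB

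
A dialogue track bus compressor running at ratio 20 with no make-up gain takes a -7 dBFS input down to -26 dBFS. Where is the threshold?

Gain reduction = -7 − (-26) = 19 dB; output overshoot = GR / (R − 1) = 19 / 19 = 1 dB.
Threshold = output − output overshoot = -26 − 1 = -27 dBFS.

-27 dBFS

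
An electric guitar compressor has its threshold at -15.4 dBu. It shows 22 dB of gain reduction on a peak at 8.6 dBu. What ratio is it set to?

Input overshoot = 8.6 − (-15.4) = 24 dB.
Output overshoot = 24 − 22 = 2 dB.
Ratio = input overshoot / output overshoot = 24 / 2 = 12.

12:1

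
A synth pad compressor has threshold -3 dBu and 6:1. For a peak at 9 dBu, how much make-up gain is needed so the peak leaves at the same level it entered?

10 dB

The peak compresses to -3 + 12/6 = -1 dBu.
To reach 9 dBu requires 9 − (-1) = 10 dB of make-up.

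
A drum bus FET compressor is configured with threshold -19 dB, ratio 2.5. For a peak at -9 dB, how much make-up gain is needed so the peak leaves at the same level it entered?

6 dB

Without make-up, output = threshold + overshoot/2.5 = -19 + 4 = -15 dB.
Gap to target: 6 dB.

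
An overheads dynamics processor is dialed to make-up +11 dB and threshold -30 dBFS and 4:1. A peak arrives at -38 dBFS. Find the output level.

-27 dBFS

-38 dBFS is 8 dB below the -30 dBFS threshold, so no gain reduction is applied.
Make-up gain adds 11 dB: -38 + 11 = -27 dBFS.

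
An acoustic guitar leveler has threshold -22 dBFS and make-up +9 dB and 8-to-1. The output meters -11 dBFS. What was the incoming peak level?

Stripping the +9 dB make-up gives -20 dBFS at the gain stage.
Post-compression overshoot = -20 − (-22) = 2 dB.
Undo the ratio: input overshoot = 2 × 8 = 16 dB, giving input = -6 dBFS.

-6 dBFS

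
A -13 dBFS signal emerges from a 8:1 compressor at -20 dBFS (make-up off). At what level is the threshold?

Let T be the threshold. Output overshoot = (input overshoot)/R, so -20 − T = (-13 − T)/8.
8·(-20 − T) = -13 − T → 7·T = -160 − (-13) = -147.
T = -147/7 = -21 dBFS.

-21 dBFS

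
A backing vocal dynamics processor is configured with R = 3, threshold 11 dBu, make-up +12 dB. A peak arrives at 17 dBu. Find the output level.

Overshoot: 17 − 11 = 6 dB.
3:1 compression reduces that to 6/3 = 2 dB over.
That puts the output at 13 dBu; make-up adds 12 dB, giving 25 dBu.

25 dBu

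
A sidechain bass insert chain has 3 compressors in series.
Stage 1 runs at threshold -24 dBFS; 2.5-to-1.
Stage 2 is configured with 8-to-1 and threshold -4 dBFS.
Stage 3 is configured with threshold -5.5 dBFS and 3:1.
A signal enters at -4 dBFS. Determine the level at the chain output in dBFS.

-16 dBFS

Stage 1: -4 dBFS is 20 dB over -24 dBFS; at 2.5:1 that becomes 8 dB over, giving -16 dBFS.
Stage 2: below threshold (-16 ≤ -4); passes unchanged; output -16 dBFS.
Stage 3: -16 dBFS ≤ -5.5 dBFS, so stage 3 doesn't engage; output -16 dBFS.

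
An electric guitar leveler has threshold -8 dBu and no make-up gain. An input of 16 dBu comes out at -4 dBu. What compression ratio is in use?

Input overshoot = 16 − (-8) = 24 dB; output overshoot = -4 − (-8) = 4 dB.
Ratio = 24 / 4 = 6.

6:1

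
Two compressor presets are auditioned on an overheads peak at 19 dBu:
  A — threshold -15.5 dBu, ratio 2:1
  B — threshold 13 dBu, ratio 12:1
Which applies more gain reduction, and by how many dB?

A: GR = 34.5 − 34.5/2 = 17.25 dB.
B: GR = 6 − 6/12 = 5.5 dB.
Difference: 11.75 dB in favour of A.

A, by 11.75 dB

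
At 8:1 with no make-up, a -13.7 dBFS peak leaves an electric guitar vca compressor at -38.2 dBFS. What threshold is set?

Input is 28 dB above T (since output overshoot × R = input overshoot: (-38.2 − T)·8 = -13.7 − T gives T = -41.7 dBFS).
Check: -41.7 + (-13.7 − (-41.7))/8 = -41.7 + 3.5 = -38.2 dBFS. ✓

-41.7 dBFS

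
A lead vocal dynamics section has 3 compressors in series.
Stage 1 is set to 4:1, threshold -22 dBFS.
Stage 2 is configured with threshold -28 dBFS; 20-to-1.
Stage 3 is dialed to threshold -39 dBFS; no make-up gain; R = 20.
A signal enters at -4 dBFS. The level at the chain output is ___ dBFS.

Stage 1: overshoot 18 dB → 18/4 = 4.5 dB → -17.5 dBFS.
Stage 2: 10.5 dB above -28 dBFS, reduced 20:1 to 0.525 dB above → -27.475 dBFS.
Stage 3: overshoot 11.525 dB → 11.525/20 = 0.57625 dB → -38.42375 dBFS.

-38.42375 dBFS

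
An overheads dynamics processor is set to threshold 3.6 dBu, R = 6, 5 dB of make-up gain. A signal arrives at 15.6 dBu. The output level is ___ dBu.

15.6 dBu sits 12 dB over threshold.
The 12 dB excess becomes 2 dB after 6:1 reduction.
So the level is 3.6 + 2 = 5.6 dBu; make-up adds 5 dB, giving 10.6 dBu.

10.6 dBu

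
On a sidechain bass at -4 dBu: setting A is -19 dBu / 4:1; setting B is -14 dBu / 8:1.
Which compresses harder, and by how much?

A: overshoot 15 dB → output overshoot 3.75 dB → GR 11.25 dB.
B: overshoot 10 dB → output overshoot 1.25 dB → GR 8.75 dB.
A reduces 2.5 dB more.

A, by 2.5 dB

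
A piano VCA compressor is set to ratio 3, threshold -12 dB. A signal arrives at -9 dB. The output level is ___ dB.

-11 dB

-9 dB sits 3 dB over threshold.
3:1 compression reduces that to 3/3 = 1 dB over.
That puts the output at -11 dB.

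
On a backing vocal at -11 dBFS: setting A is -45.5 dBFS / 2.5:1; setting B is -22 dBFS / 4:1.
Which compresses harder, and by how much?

A, by 12.45 dB

A: overshoot 34.5 dB → output overshoot 13.8 dB → GR 20.7 dB.
B: overshoot 11 dB → output overshoot 2.75 dB → GR 8.25 dB.
Difference: 12.45 dB in favour of A.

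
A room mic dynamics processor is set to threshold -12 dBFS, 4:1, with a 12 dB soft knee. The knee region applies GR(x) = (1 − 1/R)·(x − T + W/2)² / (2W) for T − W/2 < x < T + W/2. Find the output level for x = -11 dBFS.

x − T + W/2 = -11 − (-12) + 6 = 7.
GR = (1 − 1/4) × 7² / 24 = 0.75 × 49 / 24 = 1.53125 dB.
Output = -11 − 1.53125 = -12.53125 dBFS.

-12.53125 dBFS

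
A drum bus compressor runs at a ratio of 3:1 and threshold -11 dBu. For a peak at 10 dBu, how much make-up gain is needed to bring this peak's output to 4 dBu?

8 dB

Overshoot 21 dB → 21/3 = 7 dB after compression, so the compressed level is -11 + 7 = -4 dBu.
Make-up = target − compressed = 4 − (-4) = 8 dB.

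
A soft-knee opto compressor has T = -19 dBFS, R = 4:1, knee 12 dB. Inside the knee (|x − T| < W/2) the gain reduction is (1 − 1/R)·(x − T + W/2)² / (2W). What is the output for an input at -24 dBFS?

x − T + W/2 = -24 − (-19) + 6 = 1.
GR = (1 − 1/4) × 1² / 24 = 0.75 × 1 / 24 = 0.03125 dB.
Output = -24 − 0.03125 = -24.03125 dBFS.

-24.03125 dBFS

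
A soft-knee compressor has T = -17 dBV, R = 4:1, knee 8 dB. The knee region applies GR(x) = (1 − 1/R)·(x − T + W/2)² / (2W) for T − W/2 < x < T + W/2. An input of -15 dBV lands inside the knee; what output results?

x − T + W/2 = -15 − (-17) + 4 = 6.
GR = (1 − 1/4) × 6² / 16 = 0.75 × 36 / 16 = 1.6875 dB.
Output = -15 − 1.6875 = -16.6875 dBV.

-16.6875 dBV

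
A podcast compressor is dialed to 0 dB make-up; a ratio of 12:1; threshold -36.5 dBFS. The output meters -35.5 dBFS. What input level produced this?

-24.5 dBFS

Post-compression overshoot = -35.5 − (-36.5) = 1 dB.
Input overshoot = R × output overshoot = 12 dB → input = -36.5 + 12 = -24.5 dBFS.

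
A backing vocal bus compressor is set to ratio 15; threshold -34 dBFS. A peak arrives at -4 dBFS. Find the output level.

-32 dBFS

The input is 30 dB above the -34 dBFS threshold.
The 30 dB excess becomes 2 dB after 15:1 reduction.
That puts the output at -32 dBFS.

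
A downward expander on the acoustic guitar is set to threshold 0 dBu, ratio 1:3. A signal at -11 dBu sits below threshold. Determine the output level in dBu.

The input is 11 dB below the 0 dBu threshold.
A 1:3 expander multiplies undershoot by 3: 11 × 3 = 33 dB below threshold.
Output = 0 − 33 = -33 dBu.

-33 dBu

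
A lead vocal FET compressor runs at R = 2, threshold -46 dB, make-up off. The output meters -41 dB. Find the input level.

-36 dB

Post-compression overshoot = -41 − (-46) = 5 dB.
Input overshoot = R × output overshoot = 10 dB → input = -46 + 10 = -36 dB.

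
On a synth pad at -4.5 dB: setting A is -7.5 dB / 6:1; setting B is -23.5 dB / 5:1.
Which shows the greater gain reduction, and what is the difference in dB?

B, by 12.7 dB

A: GR = 3 − 3/6 = 2.5 dB.
B: GR = 19 − 19/5 = 15.2 dB.
B reduces 12.7 dB more.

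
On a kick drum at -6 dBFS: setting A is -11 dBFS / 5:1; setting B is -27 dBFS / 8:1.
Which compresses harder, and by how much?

B, by 14.375 dB

A: overshoot 5 dB → output overshoot 1 dB → GR 4 dB.
B: overshoot 21 dB → output overshoot 2.625 dB → GR 18.375 dB.
B reduces 14.375 dB more.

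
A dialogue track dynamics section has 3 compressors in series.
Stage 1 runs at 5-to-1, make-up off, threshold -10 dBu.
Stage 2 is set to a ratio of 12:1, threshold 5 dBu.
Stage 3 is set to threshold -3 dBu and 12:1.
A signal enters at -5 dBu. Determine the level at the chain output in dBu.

Stage 1: -5 dBu is 5 dB over -10 dBu; at 5:1 that becomes 1 dB over, giving -9 dBu.
Stage 2: -9 dBu is at or below the 5 dBu threshold — no compression; output -9 dBu.
Stage 3: below threshold (-9 ≤ -3); passes unchanged; output -9 dBu.

-9 dBu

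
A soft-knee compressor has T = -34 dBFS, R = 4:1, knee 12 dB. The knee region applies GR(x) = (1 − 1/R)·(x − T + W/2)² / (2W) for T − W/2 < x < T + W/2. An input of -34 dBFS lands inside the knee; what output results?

x − T + W/2 = -34 − (-34) + 6 = 6.
GR = (1 − 1/4) × 6² / 24 = 0.75 × 36 / 24 = 1.125 dB.
Output = -34 − 1.125 = -35.125 dBFS.

-35.125 dBFS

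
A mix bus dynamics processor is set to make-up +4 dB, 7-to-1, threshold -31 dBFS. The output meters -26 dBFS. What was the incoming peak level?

Stripping the +4 dB make-up gives -30 dBFS at the gain stage.
Post-compression overshoot = -30 − (-31) = 1 dB.
Input overshoot = R × output overshoot = 7 dB → input = -31 + 7 = -24 dBFS.

-24 dBFS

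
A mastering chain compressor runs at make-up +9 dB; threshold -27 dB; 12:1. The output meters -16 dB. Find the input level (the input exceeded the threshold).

Before make-up, the level was -16 − 9 = -25 dB.
Post-compression overshoot = -25 − (-27) = 2 dB.
Undo the ratio: input overshoot = 2 × 12 = 24 dB, giving input = -3 dB.

-3 dB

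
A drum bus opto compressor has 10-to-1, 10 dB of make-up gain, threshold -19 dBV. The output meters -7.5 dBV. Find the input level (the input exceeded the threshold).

-4 dBV

Remove make-up: -7.5 − 10 = -17.5 dBV.
The compressed level sits -17.5 − (-19) = 1.5 dB over threshold.
Undo the ratio: input overshoot = 1.5 × 10 = 15 dB, giving input = -4 dBV.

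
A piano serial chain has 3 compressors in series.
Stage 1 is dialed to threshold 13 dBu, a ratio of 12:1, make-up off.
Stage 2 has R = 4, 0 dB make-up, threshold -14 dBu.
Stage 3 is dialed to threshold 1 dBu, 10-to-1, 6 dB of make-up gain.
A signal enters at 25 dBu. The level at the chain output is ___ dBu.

Stage 1: 25 dBu is 12 dB over 13 dBu; at 12:1 that becomes 1 dB over, giving 14 dBu.
Stage 2: 28 dB above -14 dBu, reduced 4:1 to 7 dB above → -7 dBu.
Stage 3: below threshold (-7 ≤ 1); passes unchanged; make-up brings it to -1 dBu.

-1 dBu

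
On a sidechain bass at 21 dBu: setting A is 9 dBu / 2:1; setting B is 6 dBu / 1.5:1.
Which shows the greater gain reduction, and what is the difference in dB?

A, by 1 dB

A: overshoot 12 dB → output overshoot 6 dB → GR 6 dB.
B: overshoot 15 dB → output overshoot 10 dB → GR 5 dB.
Difference: 1 dB in favour of A.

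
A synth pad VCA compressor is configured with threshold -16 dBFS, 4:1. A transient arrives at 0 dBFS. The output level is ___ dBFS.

0 dBFS sits 16 dB over threshold.
The 16 dB excess becomes 4 dB after 4:1 reduction.
That puts the output at -12 dBFS.

-12 dBFS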